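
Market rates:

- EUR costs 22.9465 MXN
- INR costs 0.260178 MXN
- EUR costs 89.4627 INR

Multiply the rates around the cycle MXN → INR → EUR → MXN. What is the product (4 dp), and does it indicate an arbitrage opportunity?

0.9858 (arbitrage exists)

Around MXN → INR → EUR → MXN: 1 ÷ 0.260178 ÷ 89.4627 × 22.9465 = 0.985834
Product < 1; profitable direction is MXN → EUR → INR → MXN.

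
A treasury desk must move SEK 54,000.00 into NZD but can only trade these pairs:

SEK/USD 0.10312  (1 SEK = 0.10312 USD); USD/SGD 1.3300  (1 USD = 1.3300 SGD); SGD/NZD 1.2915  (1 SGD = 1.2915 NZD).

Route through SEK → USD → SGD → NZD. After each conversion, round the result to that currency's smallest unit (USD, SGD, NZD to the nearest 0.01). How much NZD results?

SEK 54,000.00 × 0.10312 = USD 5,568.48
USD 5,568.48 × 1.3300 = SGD 7,406.08
SGD 7,406.08 × 1.2915 = NZD 9,564.95

NZD 9,564.95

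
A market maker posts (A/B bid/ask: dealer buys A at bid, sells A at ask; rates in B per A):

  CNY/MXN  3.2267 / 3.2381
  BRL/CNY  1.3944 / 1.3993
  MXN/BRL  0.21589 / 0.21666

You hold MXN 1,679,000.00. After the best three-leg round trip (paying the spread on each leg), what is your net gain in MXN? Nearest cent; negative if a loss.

Best loop MXN → CNY → BRL → MXN:
MXN 1,679,000.00 ÷ 3.2381 (buy CNY at ask) = CNY 518,513.94
CNY 518,513.94 ÷ 1.3993 (buy BRL at ask) = BRL 370,552.38
BRL 370,552.38 ÷ 0.21666 (buy MXN at ask) = MXN 1,710,294.37

Net profit: MXN 31,294.37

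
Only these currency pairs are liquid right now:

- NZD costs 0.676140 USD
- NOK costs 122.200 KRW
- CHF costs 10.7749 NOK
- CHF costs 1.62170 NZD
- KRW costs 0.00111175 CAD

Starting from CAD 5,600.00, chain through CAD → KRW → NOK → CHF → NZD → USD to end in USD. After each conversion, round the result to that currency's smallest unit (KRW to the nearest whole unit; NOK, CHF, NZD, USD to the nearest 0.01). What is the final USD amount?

USD 4,194.73

CAD 5,600.00 ÷ 0.00111175 = KRW 5,037,104
KRW 5,037,104 ÷ 122.200 = NOK 41,220.16
NOK 41,220.16 ÷ 10.7749 = CHF 3,825.57
CHF 3,825.57 × 1.62170 = NZD 6,203.93
NZD 6,203.93 × 0.676140 = USD 4,194.73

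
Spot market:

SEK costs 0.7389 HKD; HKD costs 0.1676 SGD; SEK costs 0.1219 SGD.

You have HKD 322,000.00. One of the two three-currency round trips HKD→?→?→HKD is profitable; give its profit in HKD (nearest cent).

Profitable loop is HKD → SGD → SEK → HKD:
HKD 322,000.00 × 0.1676 = SGD 53,967.20
SGD 53,967.20 ÷ 0.1219 = SEK 442,716.98
SEK 442,716.98 × 0.7389 = HKD 327,123.58
Profit = HKD 327,123.58 − HKD 322,000.00

Profit: HKD 5,123.58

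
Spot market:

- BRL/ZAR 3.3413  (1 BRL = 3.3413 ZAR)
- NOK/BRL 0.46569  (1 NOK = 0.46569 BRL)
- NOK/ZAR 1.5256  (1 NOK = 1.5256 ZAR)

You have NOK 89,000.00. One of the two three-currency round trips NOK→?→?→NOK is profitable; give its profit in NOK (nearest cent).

Profit: NOK 1,774.05

Profitable loop is NOK → BRL → ZAR → NOK:
NOK 89,000.00 × 0.46569 = BRL 41,446.41
BRL 41,446.41 × 3.3413 = ZAR 138,484.89
ZAR 138,484.89 ÷ 1.5256 = NOK 90,774.05
Profit = NOK 90,774.05 − NOK 89,000.00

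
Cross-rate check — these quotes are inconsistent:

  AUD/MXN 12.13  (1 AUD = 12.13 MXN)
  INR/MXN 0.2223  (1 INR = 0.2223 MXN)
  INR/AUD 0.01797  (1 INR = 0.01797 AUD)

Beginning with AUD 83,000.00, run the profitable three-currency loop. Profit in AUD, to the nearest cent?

Profitable loop is AUD → INR → MXN → AUD:
AUD 83,000.00 ÷ 0.01797 = INR 4,618,809.13
INR 4,618,809.13 × 0.2223 = MXN 1,026,761.27
MXN 1,026,761.27 ÷ 12.13 = AUD 84,646.44
Profit = AUD 84,646.44 − AUD 83,000.00

Profit: AUD 1,646.44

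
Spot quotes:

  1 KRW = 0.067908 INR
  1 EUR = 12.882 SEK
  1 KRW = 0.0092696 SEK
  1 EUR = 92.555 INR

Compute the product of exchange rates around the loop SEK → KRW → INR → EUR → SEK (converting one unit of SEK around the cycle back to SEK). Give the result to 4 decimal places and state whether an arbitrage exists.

1.0196 (arbitrage exists)

Around SEK → KRW → INR → EUR → SEK: 1 ÷ 0.0092696 × 0.067908 ÷ 92.555 × 12.882 = 1.019632
Product > 1; profitable direction is SEK → KRW → INR → EUR → SEK.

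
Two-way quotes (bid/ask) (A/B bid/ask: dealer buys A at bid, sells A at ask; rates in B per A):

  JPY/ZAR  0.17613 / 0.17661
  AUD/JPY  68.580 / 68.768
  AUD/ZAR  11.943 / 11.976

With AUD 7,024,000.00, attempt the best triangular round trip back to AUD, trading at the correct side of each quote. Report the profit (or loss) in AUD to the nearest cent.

Net profit: AUD 60,407.46

Best loop AUD → JPY → ZAR → AUD:
AUD 7,024,000.00 × 68.580 (sell AUD at bid) = JPY 481,705,920
JPY 481,705,920 × 0.17613 (sell JPY at bid) = ZAR 84,842,863.69
ZAR 84,842,863.69 ÷ 11.976 (buy AUD at ask) = AUD 7,084,407.46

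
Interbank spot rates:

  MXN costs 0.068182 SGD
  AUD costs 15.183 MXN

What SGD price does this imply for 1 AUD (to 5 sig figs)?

1 AUD × 15.183 = 15.183 MXN
15.183 MXN × 0.068182 = 1.03521 SGD

AUD/SGD = 1.0352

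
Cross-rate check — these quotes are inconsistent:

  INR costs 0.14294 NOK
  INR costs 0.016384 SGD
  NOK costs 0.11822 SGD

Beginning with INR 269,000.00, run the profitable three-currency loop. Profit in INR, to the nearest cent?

Profit: INR 8,445.11

Profitable loop is INR → NOK → SGD → INR:
INR 269,000.00 × 0.14294 = NOK 38,450.86
NOK 38,450.86 × 0.11822 = SGD 4,545.66
SGD 4,545.66 ÷ 0.016384 = INR 277,445.11
Profit = INR 277,445.11 − INR 269,000.00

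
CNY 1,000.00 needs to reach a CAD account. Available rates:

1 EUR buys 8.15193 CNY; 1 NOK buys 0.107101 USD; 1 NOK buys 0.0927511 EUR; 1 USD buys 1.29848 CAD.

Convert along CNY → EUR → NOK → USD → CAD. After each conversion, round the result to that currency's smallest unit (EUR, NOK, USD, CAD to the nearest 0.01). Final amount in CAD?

CAD 183.93

CNY 1,000.00 ÷ 8.15193 = EUR 122.67
EUR 122.67 ÷ 0.0927511 = NOK 1,322.57
NOK 1,322.57 × 0.107101 = USD 141.65
USD 141.65 × 1.29848 = CAD 183.93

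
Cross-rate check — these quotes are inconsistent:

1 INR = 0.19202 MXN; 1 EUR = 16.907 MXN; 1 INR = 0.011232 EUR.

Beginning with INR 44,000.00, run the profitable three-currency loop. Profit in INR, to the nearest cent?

Profit: INR 491.34

Profitable loop is INR → MXN → EUR → INR:
INR 44,000.00 × 0.19202 = MXN 8,448.88
MXN 8,448.88 ÷ 16.907 = EUR 499.73
EUR 499.73 ÷ 0.011232 = INR 44,491.34
Profit = INR 44,491.34 − INR 44,000.00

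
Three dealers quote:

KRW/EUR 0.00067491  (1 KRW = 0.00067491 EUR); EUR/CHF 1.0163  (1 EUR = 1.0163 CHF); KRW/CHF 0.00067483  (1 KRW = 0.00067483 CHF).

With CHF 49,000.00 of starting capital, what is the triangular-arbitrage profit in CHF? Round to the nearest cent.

Profit: CHF 804.60

Profitable loop is CHF → KRW → EUR → CHF:
CHF 49,000.00 ÷ 0.00067483 = KRW 72,610,880
KRW 72,610,880 × 0.00067491 = EUR 49,005.81
EUR 49,005.81 × 1.0163 = CHF 49,804.60
Profit = CHF 49,804.60 − CHF 49,000.00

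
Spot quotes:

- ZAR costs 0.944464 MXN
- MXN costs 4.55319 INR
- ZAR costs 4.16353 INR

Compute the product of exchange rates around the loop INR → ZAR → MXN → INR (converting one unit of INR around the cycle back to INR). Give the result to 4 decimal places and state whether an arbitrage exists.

Around INR → ZAR → MXN → INR: 1 ÷ 4.16353 × 0.944464 × 4.55319 = 1.032855
Product > 1; profitable direction is INR → ZAR → MXN → INR.

1.0329 (arbitrage exists)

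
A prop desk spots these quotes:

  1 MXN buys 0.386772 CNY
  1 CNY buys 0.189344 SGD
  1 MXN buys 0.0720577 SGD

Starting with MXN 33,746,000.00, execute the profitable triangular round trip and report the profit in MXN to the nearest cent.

Profitable loop is MXN → CNY → SGD → MXN:
MXN 33,746,000.00 × 0.386772 = CNY 13,052,007.91
CNY 13,052,007.91 × 0.189344 = SGD 2,471,319.39
SGD 2,471,319.39 ÷ 0.0720577 = MXN 34,296,395.61
Profit = MXN 34,296,395.61 − MXN 33,746,000.00

Profit: MXN 550,395.61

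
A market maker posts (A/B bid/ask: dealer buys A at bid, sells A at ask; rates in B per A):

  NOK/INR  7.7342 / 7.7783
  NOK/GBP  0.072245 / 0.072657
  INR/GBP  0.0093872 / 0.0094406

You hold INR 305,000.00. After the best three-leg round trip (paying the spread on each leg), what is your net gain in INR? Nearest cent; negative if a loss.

Net result: INR -228.85 (no profitable arbitrage after spreads)

Best loop INR → GBP → NOK → INR:
INR 305,000.00 × 0.0093872 (sell INR at bid) = GBP 2,863.10
GBP 2,863.10 ÷ 0.072657 (buy NOK at ask) = NOK 39,405.65
NOK 39,405.65 × 7.7342 (sell NOK at bid) = INR 304,771.15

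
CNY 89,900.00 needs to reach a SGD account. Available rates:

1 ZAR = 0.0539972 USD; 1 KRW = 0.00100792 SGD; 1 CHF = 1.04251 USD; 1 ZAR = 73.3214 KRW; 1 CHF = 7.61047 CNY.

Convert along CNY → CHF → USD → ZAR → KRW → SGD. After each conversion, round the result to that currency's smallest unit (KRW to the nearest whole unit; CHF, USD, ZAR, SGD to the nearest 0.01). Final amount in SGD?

SGD 16,854.43

CNY 89,900.00 ÷ 7.61047 = CHF 11,812.67
CHF 11,812.67 × 1.04251 = USD 12,314.83
USD 12,314.83 ÷ 0.0539972 = ZAR 228,064.23
ZAR 228,064.23 × 73.3214 = KRW 16,721,989
KRW 16,721,989 × 0.00100792 = SGD 16,854.43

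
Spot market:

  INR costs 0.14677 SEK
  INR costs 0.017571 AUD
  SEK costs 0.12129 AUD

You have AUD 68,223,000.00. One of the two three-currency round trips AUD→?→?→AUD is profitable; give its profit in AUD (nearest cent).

Profitable loop is AUD → INR → SEK → AUD:
AUD 68,223,000.00 ÷ 0.017571 = INR 3,882,704,456.21
INR 3,882,704,456.21 × 0.14677 = SEK 569,864,533.04
SEK 569,864,533.04 × 0.12129 = AUD 69,118,869.21
Profit = AUD 69,118,869.21 − AUD 68,223,000.00

Profit: AUD 895,869.21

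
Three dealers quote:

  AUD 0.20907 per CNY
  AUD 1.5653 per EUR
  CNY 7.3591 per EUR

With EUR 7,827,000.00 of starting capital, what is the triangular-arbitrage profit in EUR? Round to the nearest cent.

Profit: EUR 135,995.96

Profitable loop is EUR → AUD → CNY → EUR:
EUR 7,827,000.00 × 1.5653 = AUD 12,251,603.10
AUD 12,251,603.10 ÷ 0.20907 = CNY 58,600,483.57
CNY 58,600,483.57 ÷ 7.3591 = EUR 7,962,995.96
Profit = EUR 7,962,995.96 − EUR 7,827,000.00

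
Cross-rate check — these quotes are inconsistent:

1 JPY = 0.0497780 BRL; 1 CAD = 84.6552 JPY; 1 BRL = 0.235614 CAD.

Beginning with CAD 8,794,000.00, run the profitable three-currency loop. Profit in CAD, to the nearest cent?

Profit: CAD 63,155.83

Profitable loop is CAD → BRL → JPY → CAD:
CAD 8,794,000.00 ÷ 0.235614 = BRL 37,323,758.35
BRL 37,323,758.35 ÷ 0.0497780 = JPY 749,804,298
JPY 749,804,298 ÷ 84.6552 = CAD 8,857,155.83
Profit = CAD 8,857,155.83 − CAD 8,794,000.00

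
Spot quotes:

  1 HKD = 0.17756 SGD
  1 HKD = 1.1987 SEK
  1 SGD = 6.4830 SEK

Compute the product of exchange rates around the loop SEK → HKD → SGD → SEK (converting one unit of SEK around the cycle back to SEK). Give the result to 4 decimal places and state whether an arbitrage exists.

0.9603 (arbitrage exists)

Around SEK → HKD → SGD → SEK: 1 ÷ 1.1987 × 0.17756 × 6.4830 = 0.960308
Product < 1; profitable direction is SEK → SGD → HKD → SEK.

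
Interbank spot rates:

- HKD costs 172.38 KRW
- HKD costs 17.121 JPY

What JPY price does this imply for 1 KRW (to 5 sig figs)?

1 KRW ÷ 172.38 = 0.00580114 HKD
0.00580114 HKD × 17.121 = 0.0993213 JPY

KRW/JPY = 0.099321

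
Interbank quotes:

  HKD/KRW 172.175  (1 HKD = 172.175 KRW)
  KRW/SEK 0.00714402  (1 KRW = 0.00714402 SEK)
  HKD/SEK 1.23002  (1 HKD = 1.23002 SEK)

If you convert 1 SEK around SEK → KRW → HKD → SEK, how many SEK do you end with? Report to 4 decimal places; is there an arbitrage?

1.0000 (no arbitrage)

Around SEK → KRW → HKD → SEK: 1 ÷ 0.00714402 ÷ 172.175 × 1.23002 = 0.999999
Product ≈ 1 (deviation 0.000%, within rounding noise).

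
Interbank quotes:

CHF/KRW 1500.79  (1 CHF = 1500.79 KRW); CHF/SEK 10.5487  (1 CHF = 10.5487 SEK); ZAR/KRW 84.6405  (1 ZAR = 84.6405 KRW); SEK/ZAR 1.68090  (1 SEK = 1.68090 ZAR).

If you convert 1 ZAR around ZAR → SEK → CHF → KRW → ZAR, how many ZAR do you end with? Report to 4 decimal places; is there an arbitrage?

1.0000 (no arbitrage)

Around ZAR → SEK → CHF → KRW → ZAR: 1 ÷ 1.68090 ÷ 10.5487 × 1500.79 ÷ 84.6405 = 1.000002
Product ≈ 1 (deviation 0.000%, within rounding noise).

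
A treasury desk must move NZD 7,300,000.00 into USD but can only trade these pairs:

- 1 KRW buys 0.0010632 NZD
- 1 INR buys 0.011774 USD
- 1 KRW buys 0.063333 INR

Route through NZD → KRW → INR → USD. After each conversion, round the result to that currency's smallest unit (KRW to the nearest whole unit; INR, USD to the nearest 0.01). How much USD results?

USD 5,119,905.96

NZD 7,300,000.00 ÷ 0.0010632 = KRW 6,866,064,710
KRW 6,866,064,710 × 0.063333 = INR 434,848,476.28
INR 434,848,476.28 × 0.011774 = USD 5,119,905.96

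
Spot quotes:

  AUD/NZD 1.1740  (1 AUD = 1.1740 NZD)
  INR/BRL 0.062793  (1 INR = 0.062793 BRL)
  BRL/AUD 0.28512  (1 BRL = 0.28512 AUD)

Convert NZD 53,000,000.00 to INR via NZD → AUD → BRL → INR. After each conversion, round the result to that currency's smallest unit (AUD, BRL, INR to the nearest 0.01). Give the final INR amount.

INR 2,521,557,395.09

NZD 53,000,000.00 ÷ 1.1740 = AUD 45,144,804.09
AUD 45,144,804.09 ÷ 0.28512 = BRL 158,336,153.51
BRL 158,336,153.51 ÷ 0.062793 = INR 2,521,557,395.09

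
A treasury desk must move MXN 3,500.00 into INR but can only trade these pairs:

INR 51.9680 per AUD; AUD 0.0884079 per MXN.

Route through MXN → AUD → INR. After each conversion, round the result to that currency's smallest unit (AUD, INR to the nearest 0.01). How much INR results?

INR 16,080.46

MXN 3,500.00 × 0.0884079 = AUD 309.43
AUD 309.43 × 51.9680 = INR 16,080.46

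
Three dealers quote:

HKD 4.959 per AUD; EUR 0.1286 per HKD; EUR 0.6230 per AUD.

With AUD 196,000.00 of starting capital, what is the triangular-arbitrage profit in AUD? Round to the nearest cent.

Profit: AUD 4,633.34

Profitable loop is AUD → HKD → EUR → AUD:
AUD 196,000.00 × 4.959 = HKD 971,964.00
HKD 971,964.00 × 0.1286 = EUR 124,994.57
EUR 124,994.57 ÷ 0.6230 = AUD 200,633.34
Profit = AUD 200,633.34 − AUD 196,000.00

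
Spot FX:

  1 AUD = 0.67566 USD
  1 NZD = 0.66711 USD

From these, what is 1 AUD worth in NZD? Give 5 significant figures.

1 AUD × 0.67566 = 0.67566 USD
0.67566 USD ÷ 0.66711 = 1.01282 NZD

AUD/NZD = 1.0128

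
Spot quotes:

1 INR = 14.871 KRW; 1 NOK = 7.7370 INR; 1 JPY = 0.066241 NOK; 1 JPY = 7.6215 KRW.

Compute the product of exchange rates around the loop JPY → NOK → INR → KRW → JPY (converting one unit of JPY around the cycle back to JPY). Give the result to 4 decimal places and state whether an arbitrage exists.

1.0000 (no arbitrage)

Around JPY → NOK → INR → KRW → JPY: 1 × 0.066241 × 7.7370 × 14.871 ÷ 7.6215 = 0.999998
Product ≈ 1 (deviation 0.000%, within rounding noise).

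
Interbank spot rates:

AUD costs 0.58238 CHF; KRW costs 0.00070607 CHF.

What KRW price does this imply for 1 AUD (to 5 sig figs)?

AUD/KRW = 824.82

1 AUD × 0.58238 = 0.58238 CHF
0.58238 CHF ÷ 0.00070607 = 824.819 KRW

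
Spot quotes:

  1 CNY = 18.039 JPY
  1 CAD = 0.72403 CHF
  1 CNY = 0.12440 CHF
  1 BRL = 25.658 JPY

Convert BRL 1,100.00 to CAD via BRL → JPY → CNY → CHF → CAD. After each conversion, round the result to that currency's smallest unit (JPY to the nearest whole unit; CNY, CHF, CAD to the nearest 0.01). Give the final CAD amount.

BRL 1,100.00 × 25.658 = JPY 28,224
JPY 28,224 ÷ 18.039 = CNY 1,564.61
CNY 1,564.61 × 0.12440 = CHF 194.64
CHF 194.64 ÷ 0.72403 = CAD 268.83

CAD 268.83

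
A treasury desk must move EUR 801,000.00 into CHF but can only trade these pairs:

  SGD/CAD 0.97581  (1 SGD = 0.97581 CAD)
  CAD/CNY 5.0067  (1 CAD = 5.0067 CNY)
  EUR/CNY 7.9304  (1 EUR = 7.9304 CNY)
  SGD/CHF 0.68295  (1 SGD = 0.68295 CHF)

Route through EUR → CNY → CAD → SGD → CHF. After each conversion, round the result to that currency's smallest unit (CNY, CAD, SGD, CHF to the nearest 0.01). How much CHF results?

CHF 887,972.85

EUR 801,000.00 × 7.9304 = CNY 6,352,250.40
CNY 6,352,250.40 ÷ 5.0067 = CAD 1,268,749.96
CAD 1,268,749.96 ÷ 0.97581 = SGD 1,300,201.84
SGD 1,300,201.84 × 0.68295 = CHF 887,972.85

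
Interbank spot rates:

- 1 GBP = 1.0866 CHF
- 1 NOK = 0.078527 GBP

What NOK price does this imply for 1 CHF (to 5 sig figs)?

1 CHF ÷ 1.0866 = 0.920302 GBP
0.920302 GBP ÷ 0.078527 = 11.7196 NOK

CHF/NOK = 11.720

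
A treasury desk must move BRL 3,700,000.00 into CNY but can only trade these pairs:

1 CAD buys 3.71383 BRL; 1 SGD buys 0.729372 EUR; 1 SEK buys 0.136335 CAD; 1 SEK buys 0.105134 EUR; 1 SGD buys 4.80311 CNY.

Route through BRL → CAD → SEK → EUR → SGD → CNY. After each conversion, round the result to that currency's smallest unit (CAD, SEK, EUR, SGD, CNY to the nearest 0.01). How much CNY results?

CNY 5,059,283.06

BRL 3,700,000.00 ÷ 3.71383 = CAD 996,276.08
CAD 996,276.08 ÷ 0.136335 = SEK 7,307,559.17
SEK 7,307,559.17 × 0.105134 = EUR 768,272.93
EUR 768,272.93 ÷ 0.729372 = SGD 1,053,334.83
SGD 1,053,334.83 × 4.80311 = CNY 5,059,283.06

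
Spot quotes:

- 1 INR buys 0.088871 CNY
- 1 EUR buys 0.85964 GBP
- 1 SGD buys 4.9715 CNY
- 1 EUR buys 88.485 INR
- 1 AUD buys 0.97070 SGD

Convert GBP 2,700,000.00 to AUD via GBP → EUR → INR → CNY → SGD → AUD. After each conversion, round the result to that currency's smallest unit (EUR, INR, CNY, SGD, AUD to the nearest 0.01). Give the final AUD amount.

AUD 5,118,048.51

GBP 2,700,000.00 ÷ 0.85964 = EUR 3,140,849.66
EUR 3,140,849.66 × 88.485 = INR 277,918,082.17
INR 277,918,082.17 × 0.088871 = CNY 24,698,857.88
CNY 24,698,857.88 ÷ 4.9715 = SGD 4,968,089.69
SGD 4,968,089.69 ÷ 0.97070 = AUD 5,118,048.51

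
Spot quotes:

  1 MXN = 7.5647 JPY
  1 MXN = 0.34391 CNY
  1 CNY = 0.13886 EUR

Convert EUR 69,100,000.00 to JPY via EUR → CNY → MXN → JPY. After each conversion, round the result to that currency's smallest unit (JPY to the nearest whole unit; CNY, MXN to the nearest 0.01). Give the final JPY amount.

EUR 69,100,000.00 ÷ 0.13886 = CNY 497,623,505.69
CNY 497,623,505.69 ÷ 0.34391 = MXN 1,446,958,523.13
MXN 1,446,958,523.13 × 7.5647 = JPY 10,945,807,140

JPY 10,945,807,140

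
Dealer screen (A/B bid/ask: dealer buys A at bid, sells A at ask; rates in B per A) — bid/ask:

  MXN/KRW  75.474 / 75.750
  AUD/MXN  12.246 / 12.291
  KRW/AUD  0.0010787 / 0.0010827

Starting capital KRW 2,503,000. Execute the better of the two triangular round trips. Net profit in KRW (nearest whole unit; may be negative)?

Net result: KRW -7,525 (no profitable arbitrage after spreads)

Best loop KRW → AUD → MXN → KRW:
KRW 2,503,000 × 0.0010787 (sell KRW at bid) = AUD 2,699.99
AUD 2,699.99 × 12.246 (sell AUD at bid) = MXN 33,064.03
MXN 33,064.03 × 75.474 (sell MXN at bid) = KRW 2,495,475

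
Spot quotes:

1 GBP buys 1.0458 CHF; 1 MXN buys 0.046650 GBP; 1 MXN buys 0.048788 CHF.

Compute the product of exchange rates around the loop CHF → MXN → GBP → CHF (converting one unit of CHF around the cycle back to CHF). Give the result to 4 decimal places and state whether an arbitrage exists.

Around CHF → MXN → GBP → CHF: 1 ÷ 0.048788 × 0.046650 × 1.0458 = 0.999971
Product ≈ 1 (deviation 0.003%, within rounding noise).

1.0000 (no arbitrage)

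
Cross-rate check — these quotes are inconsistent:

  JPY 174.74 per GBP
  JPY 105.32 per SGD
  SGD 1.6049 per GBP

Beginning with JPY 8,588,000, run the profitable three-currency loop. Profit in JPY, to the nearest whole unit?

Profitable loop is JPY → SGD → GBP → JPY:
JPY 8,588,000 ÷ 105.32 = SGD 81,541.97
SGD 81,541.97 ÷ 1.6049 = GBP 50,808.13
GBP 50,808.13 × 174.74 = JPY 8,878,213
Profit = JPY 8,878,213 − JPY 8,588,000

Profit: JPY 290,213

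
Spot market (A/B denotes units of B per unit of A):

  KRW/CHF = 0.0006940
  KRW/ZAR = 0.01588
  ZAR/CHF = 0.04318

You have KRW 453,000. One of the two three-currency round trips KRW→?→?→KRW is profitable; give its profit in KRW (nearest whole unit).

Profit: KRW 5,484

Profitable loop is KRW → CHF → ZAR → KRW:
KRW 453,000 × 0.0006940 = CHF 314.38
CHF 314.38 ÷ 0.04318 = ZAR 7,280.73
ZAR 7,280.73 ÷ 0.01588 = KRW 458,484
Profit = KRW 458,484 − KRW 453,000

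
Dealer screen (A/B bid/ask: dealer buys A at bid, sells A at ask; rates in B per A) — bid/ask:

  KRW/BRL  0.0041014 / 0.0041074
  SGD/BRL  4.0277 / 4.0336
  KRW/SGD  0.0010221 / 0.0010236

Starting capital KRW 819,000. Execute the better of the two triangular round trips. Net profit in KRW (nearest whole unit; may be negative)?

Best loop KRW → SGD → BRL → KRW:
KRW 819,000 × 0.0010221 (sell KRW at bid) = SGD 837.10
SGD 837.10 × 4.0277 (sell SGD at bid) = BRL 3,371.59
BRL 3,371.59 ÷ 0.0041074 (buy KRW at ask) = KRW 820,857

Net profit: KRW 1,857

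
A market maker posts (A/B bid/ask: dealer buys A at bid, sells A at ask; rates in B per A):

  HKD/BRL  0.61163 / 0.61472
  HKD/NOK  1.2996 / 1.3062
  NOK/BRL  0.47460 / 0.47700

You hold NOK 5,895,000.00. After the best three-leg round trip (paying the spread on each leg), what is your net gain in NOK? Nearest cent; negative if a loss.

Best loop NOK → BRL → HKD → NOK:
NOK 5,895,000.00 × 0.47460 (sell NOK at bid) = BRL 2,797,767.00
BRL 2,797,767.00 ÷ 0.61472 (buy HKD at ask) = HKD 4,551,286.76
HKD 4,551,286.76 × 1.2996 (sell HKD at bid) = NOK 5,914,852.28

Net profit: NOK 19,852.28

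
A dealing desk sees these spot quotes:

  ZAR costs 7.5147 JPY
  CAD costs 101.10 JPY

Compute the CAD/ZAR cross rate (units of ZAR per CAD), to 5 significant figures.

CAD/ZAR = 13.454

1 CAD × 101.10 = 101.1 JPY
101.1 JPY ÷ 7.5147 = 13.4536 ZAR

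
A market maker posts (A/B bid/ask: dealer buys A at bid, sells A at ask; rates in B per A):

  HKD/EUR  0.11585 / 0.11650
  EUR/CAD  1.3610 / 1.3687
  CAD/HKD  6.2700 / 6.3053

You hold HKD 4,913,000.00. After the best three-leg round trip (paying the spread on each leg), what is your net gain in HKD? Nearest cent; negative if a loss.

Net result: HKD -26,399.71 (no profitable arbitrage after spreads)

Best loop HKD → CAD → EUR → HKD:
HKD 4,913,000.00 ÷ 6.3053 (buy CAD at ask) = CAD 779,185.76
CAD 779,185.76 ÷ 1.3687 (buy EUR at ask) = EUR 569,288.93
EUR 569,288.93 ÷ 0.11650 (buy HKD at ask) = HKD 4,886,600.29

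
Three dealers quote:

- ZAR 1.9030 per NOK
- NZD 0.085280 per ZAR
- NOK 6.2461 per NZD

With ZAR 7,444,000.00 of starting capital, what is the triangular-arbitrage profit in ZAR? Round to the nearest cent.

Profitable loop is ZAR → NZD → NOK → ZAR:
ZAR 7,444,000.00 × 0.085280 = NZD 634,824.32
NZD 634,824.32 × 6.2461 = NOK 3,965,176.19
NOK 3,965,176.19 × 1.9030 = ZAR 7,545,730.28
Profit = ZAR 7,545,730.28 − ZAR 7,444,000.00

Profit: ZAR 101,730.28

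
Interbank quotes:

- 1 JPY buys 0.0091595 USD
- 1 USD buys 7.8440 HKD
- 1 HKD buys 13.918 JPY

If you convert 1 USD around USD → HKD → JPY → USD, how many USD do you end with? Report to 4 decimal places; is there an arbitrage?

Around USD → HKD → JPY → USD: 1 × 7.8440 × 13.918 × 0.0091595 = 0.999968
Product ≈ 1 (deviation 0.003%, within rounding noise).

1.0000 (no arbitrage)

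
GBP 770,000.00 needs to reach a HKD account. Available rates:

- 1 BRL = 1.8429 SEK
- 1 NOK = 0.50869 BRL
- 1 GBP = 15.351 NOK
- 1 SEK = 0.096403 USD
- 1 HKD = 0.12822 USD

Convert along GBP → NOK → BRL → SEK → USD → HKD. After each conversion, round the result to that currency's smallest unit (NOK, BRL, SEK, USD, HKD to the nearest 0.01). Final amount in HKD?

GBP 770,000.00 × 15.351 = NOK 11,820,270.00
NOK 11,820,270.00 × 0.50869 = BRL 6,012,853.15
BRL 6,012,853.15 × 1.8429 = SEK 11,081,087.07
SEK 11,081,087.07 × 0.096403 = USD 1,068,250.04
USD 1,068,250.04 ÷ 0.12822 = HKD 8,331,383.87

HKD 8,331,383.87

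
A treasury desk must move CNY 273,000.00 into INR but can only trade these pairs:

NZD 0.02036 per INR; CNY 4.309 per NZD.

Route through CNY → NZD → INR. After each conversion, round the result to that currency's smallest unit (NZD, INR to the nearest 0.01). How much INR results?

INR 3,111,776.52

CNY 273,000.00 ÷ 4.309 = NZD 63,355.77
NZD 63,355.77 ÷ 0.02036 = INR 3,111,776.52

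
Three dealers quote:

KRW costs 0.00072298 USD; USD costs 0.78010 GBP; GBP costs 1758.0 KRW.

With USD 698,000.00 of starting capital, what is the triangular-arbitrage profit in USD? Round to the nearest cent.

Profitable loop is USD → KRW → GBP → USD:
USD 698,000.00 ÷ 0.00072298 = KRW 965,448,560
KRW 965,448,560 ÷ 1758.0 = GBP 549,174.38
GBP 549,174.38 ÷ 0.78010 = USD 703,979.46
Profit = USD 703,979.46 − USD 698,000.00

Profit: USD 5,979.46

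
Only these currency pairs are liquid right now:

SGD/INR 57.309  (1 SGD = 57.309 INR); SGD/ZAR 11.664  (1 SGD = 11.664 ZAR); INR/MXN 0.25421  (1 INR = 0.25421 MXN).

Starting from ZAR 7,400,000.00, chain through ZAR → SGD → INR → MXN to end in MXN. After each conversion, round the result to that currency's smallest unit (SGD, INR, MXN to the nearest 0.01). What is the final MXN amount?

ZAR 7,400,000.00 ÷ 11.664 = SGD 634,430.73
SGD 634,430.73 × 57.309 = INR 36,358,590.71
INR 36,358,590.71 × 0.25421 = MXN 9,242,717.34

MXN 9,242,717.34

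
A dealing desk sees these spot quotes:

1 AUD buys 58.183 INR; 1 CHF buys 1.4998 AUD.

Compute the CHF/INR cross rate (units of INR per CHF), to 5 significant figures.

1 CHF × 1.4998 = 1.4998 AUD
1.4998 AUD × 58.183 = 87.2629 INR

CHF/INR = 87.263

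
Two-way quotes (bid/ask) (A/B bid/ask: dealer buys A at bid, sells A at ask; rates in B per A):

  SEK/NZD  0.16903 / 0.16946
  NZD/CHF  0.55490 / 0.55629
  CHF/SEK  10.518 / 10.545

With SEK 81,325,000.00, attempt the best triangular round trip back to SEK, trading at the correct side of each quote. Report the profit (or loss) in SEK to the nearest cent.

Net profit: SEK 485,497.33

Best loop SEK → CHF → NZD → SEK:
SEK 81,325,000.00 ÷ 10.545 (buy CHF at ask) = CHF 7,712,185.87
CHF 7,712,185.87 ÷ 0.55629 (buy NZD at ask) = NZD 13,863,606.88
NZD 13,863,606.88 ÷ 0.16946 (buy SEK at ask) = SEK 81,810,497.33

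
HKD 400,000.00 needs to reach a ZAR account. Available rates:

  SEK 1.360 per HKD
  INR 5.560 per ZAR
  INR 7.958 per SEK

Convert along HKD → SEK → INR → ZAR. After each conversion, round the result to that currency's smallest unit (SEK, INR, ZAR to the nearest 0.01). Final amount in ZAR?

ZAR 778,624.46

HKD 400,000.00 × 1.360 = SEK 544,000.00
SEK 544,000.00 × 7.958 = INR 4,329,152.00
INR 4,329,152.00 ÷ 5.560 = ZAR 778,624.46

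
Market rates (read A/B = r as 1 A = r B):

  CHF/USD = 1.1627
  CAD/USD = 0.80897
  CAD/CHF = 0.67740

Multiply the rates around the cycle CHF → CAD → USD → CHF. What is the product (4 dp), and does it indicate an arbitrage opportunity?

Around CHF → CAD → USD → CHF: 1 ÷ 0.67740 × 0.80897 ÷ 1.1627 = 1.027116
Product > 1; profitable direction is CHF → CAD → USD → CHF.

1.0271 (arbitrage exists)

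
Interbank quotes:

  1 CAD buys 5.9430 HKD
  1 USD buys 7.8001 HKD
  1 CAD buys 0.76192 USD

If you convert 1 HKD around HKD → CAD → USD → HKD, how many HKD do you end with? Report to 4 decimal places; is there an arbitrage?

1.0000 (no arbitrage)

Around HKD → CAD → USD → HKD: 1 ÷ 5.9430 × 0.76192 × 7.8001 = 1.000009
Product ≈ 1 (deviation 0.001%, within rounding noise).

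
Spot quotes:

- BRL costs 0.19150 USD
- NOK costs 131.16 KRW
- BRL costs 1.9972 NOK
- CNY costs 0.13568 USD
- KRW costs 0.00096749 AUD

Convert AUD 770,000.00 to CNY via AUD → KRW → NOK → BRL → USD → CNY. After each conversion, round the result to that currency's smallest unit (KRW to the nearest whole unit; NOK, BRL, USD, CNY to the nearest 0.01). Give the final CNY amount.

CNY 4,288,192.00

AUD 770,000.00 ÷ 0.00096749 = KRW 795,873,859
KRW 795,873,859 ÷ 131.16 = NOK 6,067,961.72
NOK 6,067,961.72 ÷ 1.9972 = BRL 3,038,234.39
BRL 3,038,234.39 × 0.19150 = USD 581,821.89
USD 581,821.89 ÷ 0.13568 = CNY 4,288,192.00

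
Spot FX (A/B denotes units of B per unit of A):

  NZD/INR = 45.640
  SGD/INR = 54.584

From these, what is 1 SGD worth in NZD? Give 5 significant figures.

SGD/NZD = 1.1960

1 SGD × 54.584 = 54.584 INR
54.584 INR ÷ 45.640 = 1.19597 NZD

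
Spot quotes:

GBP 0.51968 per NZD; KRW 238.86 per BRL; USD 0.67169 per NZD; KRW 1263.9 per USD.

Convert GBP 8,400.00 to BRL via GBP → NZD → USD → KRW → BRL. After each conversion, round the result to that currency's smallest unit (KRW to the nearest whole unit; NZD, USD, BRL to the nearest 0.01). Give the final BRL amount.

BRL 57,448.87

GBP 8,400.00 ÷ 0.51968 = NZD 16,163.79
NZD 16,163.79 × 0.67169 = USD 10,857.06
USD 10,857.06 × 1263.9 = KRW 13,722,238
KRW 13,722,238 ÷ 238.86 = BRL 57,448.87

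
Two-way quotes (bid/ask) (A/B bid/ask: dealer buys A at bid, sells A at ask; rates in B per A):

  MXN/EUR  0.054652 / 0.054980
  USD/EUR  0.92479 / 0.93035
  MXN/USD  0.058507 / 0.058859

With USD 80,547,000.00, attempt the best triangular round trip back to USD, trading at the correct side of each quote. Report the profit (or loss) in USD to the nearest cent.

Net result: USD -158,081.12 (no profitable arbitrage after spreads)

Best loop USD → MXN → EUR → USD:
USD 80,547,000.00 ÷ 0.058859 (buy MXN at ask) = MXN 1,368,473,810.29
MXN 1,368,473,810.29 × 0.054652 (sell MXN at bid) = EUR 74,789,830.68
EUR 74,789,830.68 ÷ 0.93035 (buy USD at ask) = USD 80,388,918.88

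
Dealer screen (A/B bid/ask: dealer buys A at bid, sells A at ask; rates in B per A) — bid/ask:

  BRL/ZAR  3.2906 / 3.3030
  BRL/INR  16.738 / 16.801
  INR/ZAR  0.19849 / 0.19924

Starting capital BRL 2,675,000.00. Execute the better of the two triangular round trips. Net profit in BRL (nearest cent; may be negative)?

Best loop BRL → INR → ZAR → BRL:
BRL 2,675,000.00 × 16.738 (sell BRL at bid) = INR 44,774,150.00
INR 44,774,150.00 × 0.19849 (sell INR at bid) = ZAR 8,887,221.03
ZAR 8,887,221.03 ÷ 3.3030 (buy BRL at ask) = BRL 2,690,651.24

Net profit: BRL 15,651.24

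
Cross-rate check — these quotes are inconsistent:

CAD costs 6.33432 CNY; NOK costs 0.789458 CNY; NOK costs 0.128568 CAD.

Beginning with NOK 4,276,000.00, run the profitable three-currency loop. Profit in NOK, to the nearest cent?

Profit: NOK 135,045.67

Profitable loop is NOK → CAD → CNY → NOK:
NOK 4,276,000.00 × 0.128568 = CAD 549,756.77
CAD 549,756.77 × 6.33432 = CNY 3,482,335.29
CNY 3,482,335.29 ÷ 0.789458 = NOK 4,411,045.67
Profit = NOK 4,411,045.67 − NOK 4,276,000.00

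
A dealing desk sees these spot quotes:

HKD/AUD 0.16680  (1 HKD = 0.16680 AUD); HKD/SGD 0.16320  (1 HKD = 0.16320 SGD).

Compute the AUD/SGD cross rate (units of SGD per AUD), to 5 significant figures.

AUD/SGD = 0.97842

1 AUD ÷ 0.16680 = 5.9952 HKD
5.9952 HKD × 0.16320 = 0.978417 SGD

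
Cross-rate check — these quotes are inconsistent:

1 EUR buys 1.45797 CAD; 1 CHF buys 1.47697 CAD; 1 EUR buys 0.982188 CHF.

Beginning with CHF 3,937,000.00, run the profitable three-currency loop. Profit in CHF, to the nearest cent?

Profit: CHF 19,832.85

Profitable loop is CHF → EUR → CAD → CHF:
CHF 3,937,000.00 ÷ 0.982188 = EUR 4,008,397.58
EUR 4,008,397.58 × 1.45797 = CAD 5,844,123.42
CAD 5,844,123.42 ÷ 1.47697 = CHF 3,956,832.85
Profit = CHF 3,956,832.85 − CHF 3,937,000.00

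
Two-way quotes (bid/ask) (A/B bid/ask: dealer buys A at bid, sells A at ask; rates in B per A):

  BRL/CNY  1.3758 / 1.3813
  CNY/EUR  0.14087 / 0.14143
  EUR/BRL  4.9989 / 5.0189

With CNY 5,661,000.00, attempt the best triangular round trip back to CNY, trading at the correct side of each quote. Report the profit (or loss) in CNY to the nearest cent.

Net profit: CNY 112,711.23

Best loop CNY → BRL → EUR → CNY:
CNY 5,661,000.00 ÷ 1.3813 (buy BRL at ask) = BRL 4,098,313.18
BRL 4,098,313.18 ÷ 5.0189 (buy EUR at ask) = EUR 816,575.98
EUR 816,575.98 ÷ 0.14143 (buy CNY at ask) = CNY 5,773,711.23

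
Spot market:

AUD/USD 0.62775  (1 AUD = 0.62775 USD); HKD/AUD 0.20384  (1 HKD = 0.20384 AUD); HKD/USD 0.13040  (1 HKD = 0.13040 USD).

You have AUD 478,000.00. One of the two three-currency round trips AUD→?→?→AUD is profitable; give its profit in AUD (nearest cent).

Profitable loop is AUD → HKD → USD → AUD:
AUD 478,000.00 ÷ 0.20384 = HKD 2,344,976.45
HKD 2,344,976.45 × 0.13040 = USD 305,784.93
USD 305,784.93 ÷ 0.62775 = AUD 487,112.59
Profit = AUD 487,112.59 − AUD 478,000.00

Profit: AUD 9,112.59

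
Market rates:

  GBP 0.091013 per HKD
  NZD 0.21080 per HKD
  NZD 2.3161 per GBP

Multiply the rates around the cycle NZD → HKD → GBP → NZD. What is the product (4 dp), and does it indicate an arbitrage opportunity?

Around NZD → HKD → GBP → NZD: 1 ÷ 0.21080 × 0.091013 × 2.3161 = 0.999977
Product ≈ 1 (deviation 0.002%, within rounding noise).

1.0000 (no arbitrage)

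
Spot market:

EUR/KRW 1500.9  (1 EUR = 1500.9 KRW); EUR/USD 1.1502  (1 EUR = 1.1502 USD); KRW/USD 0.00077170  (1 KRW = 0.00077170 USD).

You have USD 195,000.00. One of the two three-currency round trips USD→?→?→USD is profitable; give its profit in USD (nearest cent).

Profitable loop is USD → EUR → KRW → USD:
USD 195,000.00 ÷ 1.1502 = EUR 169,535.73
EUR 169,535.73 × 1500.9 = KRW 254,456,182
KRW 254,456,182 × 0.00077170 = USD 196,363.84
Profit = USD 196,363.84 − USD 195,000.00

Profit: USD 1,363.84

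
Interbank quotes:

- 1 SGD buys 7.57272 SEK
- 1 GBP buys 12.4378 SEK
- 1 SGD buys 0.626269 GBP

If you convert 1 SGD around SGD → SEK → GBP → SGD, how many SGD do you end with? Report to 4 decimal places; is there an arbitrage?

Around SGD → SEK → GBP → SGD: 1 × 7.57272 ÷ 12.4378 ÷ 0.626269 = 0.972182
Product < 1; profitable direction is SGD → GBP → SEK → SGD.

0.9722 (arbitrage exists)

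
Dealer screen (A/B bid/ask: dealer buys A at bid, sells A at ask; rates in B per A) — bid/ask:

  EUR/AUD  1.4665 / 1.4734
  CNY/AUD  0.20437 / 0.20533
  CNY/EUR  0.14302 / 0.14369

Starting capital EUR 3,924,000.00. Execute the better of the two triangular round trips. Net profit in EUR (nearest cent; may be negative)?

Best loop EUR → AUD → CNY → EUR:
EUR 3,924,000.00 × 1.4665 (sell EUR at bid) = AUD 5,754,546.00
AUD 5,754,546.00 ÷ 0.20533 (buy CNY at ask) = CNY 28,025,841.33
CNY 28,025,841.33 × 0.14302 (sell CNY at bid) = EUR 4,008,255.83

Net profit: EUR 84,255.83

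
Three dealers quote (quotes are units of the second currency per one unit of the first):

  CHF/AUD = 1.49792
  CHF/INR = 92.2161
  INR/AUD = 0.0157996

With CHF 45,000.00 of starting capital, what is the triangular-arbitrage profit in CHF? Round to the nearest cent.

Profit: CHF 1,264.54

Profitable loop is CHF → AUD → INR → CHF:
CHF 45,000.00 × 1.49792 = AUD 67,406.40
AUD 67,406.40 ÷ 0.0157996 = INR 4,266,335.86
INR 4,266,335.86 ÷ 92.2161 = CHF 46,264.54
Profit = CHF 46,264.54 − CHF 45,000.00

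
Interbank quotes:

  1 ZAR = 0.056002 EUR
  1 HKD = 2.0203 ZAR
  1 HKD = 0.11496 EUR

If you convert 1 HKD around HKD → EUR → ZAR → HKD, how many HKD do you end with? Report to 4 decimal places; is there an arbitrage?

1.0161 (arbitrage exists)

Around HKD → EUR → ZAR → HKD: 1 × 0.11496 ÷ 0.056002 ÷ 2.0203 = 1.016079
Product > 1; profitable direction is HKD → EUR → ZAR → HKD.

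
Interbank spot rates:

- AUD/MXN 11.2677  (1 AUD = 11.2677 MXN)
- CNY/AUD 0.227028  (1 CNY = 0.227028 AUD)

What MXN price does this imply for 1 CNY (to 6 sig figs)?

CNY/MXN = 2.55808

1 CNY × 0.227028 = 0.227028 AUD
0.227028 AUD × 11.2677 = 2.55808 MXN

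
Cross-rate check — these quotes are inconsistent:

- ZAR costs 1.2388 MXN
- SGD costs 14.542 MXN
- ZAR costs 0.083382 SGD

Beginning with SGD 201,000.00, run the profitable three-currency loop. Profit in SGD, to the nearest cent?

Profitable loop is SGD → ZAR → MXN → SGD:
SGD 201,000.00 ÷ 0.083382 = ZAR 2,410,592.21
ZAR 2,410,592.21 × 1.2388 = MXN 2,986,241.63
MXN 2,986,241.63 ÷ 14.542 = SGD 205,352.88
Profit = SGD 205,352.88 − SGD 201,000.00

Profit: SGD 4,352.88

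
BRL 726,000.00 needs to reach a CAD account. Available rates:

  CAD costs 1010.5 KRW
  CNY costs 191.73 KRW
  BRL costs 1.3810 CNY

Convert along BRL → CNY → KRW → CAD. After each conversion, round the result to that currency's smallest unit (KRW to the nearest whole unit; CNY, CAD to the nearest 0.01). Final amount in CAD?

BRL 726,000.00 × 1.3810 = CNY 1,002,606.00
CNY 1,002,606.00 × 191.73 = KRW 192,229,648
KRW 192,229,648 ÷ 1010.5 = CAD 190,232.21

CAD 190,232.21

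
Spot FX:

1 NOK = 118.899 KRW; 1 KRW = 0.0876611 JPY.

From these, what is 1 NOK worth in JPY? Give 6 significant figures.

1 NOK × 118.899 = 118.899 KRW
118.899 KRW × 0.0876611 = 10.4228 JPY

NOK/JPY = 10.4228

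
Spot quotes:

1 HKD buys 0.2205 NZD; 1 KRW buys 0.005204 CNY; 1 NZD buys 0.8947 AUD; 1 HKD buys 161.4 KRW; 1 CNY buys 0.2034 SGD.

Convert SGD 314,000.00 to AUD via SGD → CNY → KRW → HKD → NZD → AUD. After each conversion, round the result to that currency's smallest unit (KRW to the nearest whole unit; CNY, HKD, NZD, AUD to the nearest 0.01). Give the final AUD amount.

SGD 314,000.00 ÷ 0.2034 = CNY 1,543,756.15
CNY 1,543,756.15 ÷ 0.005204 = KRW 296,647,992
KRW 296,647,992 ÷ 161.4 = HKD 1,837,967.73
HKD 1,837,967.73 × 0.2205 = NZD 405,271.88
NZD 405,271.88 × 0.8947 = AUD 362,596.75

AUD 362,596.75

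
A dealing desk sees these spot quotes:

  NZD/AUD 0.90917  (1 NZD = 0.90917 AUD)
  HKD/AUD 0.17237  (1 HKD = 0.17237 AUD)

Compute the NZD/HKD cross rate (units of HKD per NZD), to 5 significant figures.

NZD/HKD = 5.2745

1 NZD × 0.90917 = 0.90917 AUD
0.90917 AUD ÷ 0.17237 = 5.27453 HKD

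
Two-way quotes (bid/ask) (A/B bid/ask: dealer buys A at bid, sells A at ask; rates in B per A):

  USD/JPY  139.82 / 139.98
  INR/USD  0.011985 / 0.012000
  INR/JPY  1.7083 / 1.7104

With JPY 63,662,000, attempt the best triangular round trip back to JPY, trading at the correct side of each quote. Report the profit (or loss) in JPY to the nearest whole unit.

Net profit: JPY 1,081,651

Best loop JPY → USD → INR → JPY:
JPY 63,662,000 ÷ 139.98 (buy USD at ask) = USD 454,793.54
USD 454,793.54 ÷ 0.012000 (buy INR at ask) = INR 37,899,461.83
INR 37,899,461.83 × 1.7083 (sell INR at bid) = JPY 64,743,651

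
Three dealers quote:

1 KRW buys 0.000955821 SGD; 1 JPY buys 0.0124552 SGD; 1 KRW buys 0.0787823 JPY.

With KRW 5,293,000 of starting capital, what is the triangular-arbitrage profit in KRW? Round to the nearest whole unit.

Profit: KRW 140,813

Profitable loop is KRW → JPY → SGD → KRW:
KRW 5,293,000 × 0.0787823 = JPY 416,995
JPY 416,995 × 0.0124552 = SGD 5,193.75
SGD 5,193.75 ÷ 0.000955821 = KRW 5,433,813
Profit = KRW 5,433,813 − KRW 5,293,000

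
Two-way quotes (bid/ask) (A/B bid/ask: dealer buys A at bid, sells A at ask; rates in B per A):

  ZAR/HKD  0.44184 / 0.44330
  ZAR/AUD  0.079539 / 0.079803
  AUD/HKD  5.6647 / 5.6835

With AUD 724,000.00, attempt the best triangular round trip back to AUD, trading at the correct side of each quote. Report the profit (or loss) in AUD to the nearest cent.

Best loop AUD → HKD → ZAR → AUD:
AUD 724,000.00 × 5.6647 (sell AUD at bid) = HKD 4,101,242.80
HKD 4,101,242.80 ÷ 0.44330 (buy ZAR at ask) = ZAR 9,251,619.22
ZAR 9,251,619.22 × 0.079539 (sell ZAR at bid) = AUD 735,864.54

Net profit: AUD 11,864.54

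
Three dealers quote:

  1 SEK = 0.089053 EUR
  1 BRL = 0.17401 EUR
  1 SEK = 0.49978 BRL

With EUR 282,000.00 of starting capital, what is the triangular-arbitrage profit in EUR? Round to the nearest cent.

Profit: EUR 6,765.02

Profitable loop is EUR → BRL → SEK → EUR:
EUR 282,000.00 ÷ 0.17401 = BRL 1,620,596.52
BRL 1,620,596.52 ÷ 0.49978 = SEK 3,242,619.79
SEK 3,242,619.79 × 0.089053 = EUR 288,765.02
Profit = EUR 288,765.02 − EUR 282,000.00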